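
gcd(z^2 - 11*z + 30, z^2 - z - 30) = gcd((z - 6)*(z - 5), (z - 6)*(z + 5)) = z - 6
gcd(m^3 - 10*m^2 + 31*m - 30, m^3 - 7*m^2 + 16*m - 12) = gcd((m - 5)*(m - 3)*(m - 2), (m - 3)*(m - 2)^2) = m^2 - 5*m + 6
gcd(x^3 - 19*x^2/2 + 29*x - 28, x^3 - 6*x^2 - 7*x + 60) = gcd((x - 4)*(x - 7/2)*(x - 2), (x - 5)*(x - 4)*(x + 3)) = x - 4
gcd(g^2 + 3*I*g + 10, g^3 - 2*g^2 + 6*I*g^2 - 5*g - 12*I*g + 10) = g + 5*I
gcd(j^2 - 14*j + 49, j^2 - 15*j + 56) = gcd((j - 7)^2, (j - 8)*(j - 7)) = j - 7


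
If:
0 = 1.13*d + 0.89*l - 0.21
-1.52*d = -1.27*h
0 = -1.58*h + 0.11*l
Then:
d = 0.01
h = 0.02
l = 0.22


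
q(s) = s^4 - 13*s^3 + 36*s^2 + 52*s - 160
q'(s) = 4*s^3 - 39*s^2 + 72*s + 52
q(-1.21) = -145.04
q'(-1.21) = -99.31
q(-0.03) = -161.53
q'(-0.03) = 49.80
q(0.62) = -116.87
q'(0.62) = 82.60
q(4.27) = 38.75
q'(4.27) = -40.23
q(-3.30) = 646.21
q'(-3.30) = -754.06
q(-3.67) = 958.05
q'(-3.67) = -935.25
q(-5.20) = 3102.11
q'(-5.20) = -1939.39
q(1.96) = -2.91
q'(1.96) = 73.42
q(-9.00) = 18326.00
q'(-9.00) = -6671.00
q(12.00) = 3920.00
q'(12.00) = 2212.00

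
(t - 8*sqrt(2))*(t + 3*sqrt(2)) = t^2 - 5*sqrt(2)*t - 48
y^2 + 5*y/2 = y*(y + 5/2)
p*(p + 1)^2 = p^3 + 2*p^2 + p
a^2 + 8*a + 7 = (a + 1)*(a + 7)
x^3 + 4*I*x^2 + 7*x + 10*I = (x - 2*I)*(x + I)*(x + 5*I)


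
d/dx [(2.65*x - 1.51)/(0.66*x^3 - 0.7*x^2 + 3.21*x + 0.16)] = (-3.498*x^3 + 4.8448*x^2 - 2.114*x + 5.2711)/(0.4356*x^6 - 0.924*x^5 + 4.7272*x^4 - 4.2828*x^3 + 10.0801*x^2 + 1.0272*x + 0.0256)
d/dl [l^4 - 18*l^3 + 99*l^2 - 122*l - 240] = 4*l^3 - 54*l^2 + 198*l - 122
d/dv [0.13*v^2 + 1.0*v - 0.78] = 0.26*v + 1.0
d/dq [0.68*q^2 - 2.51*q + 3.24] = 1.36*q - 2.51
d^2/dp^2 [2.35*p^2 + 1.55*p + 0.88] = 4.70000000000000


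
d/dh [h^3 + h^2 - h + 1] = 3*h^2 + 2*h - 1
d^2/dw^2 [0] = 0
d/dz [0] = 0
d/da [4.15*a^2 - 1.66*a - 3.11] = 8.3*a - 1.66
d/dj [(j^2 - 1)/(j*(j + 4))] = 2*(2*j^2 + j + 2)/(j^2*(j^2 + 8*j + 16))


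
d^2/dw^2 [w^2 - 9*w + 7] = 2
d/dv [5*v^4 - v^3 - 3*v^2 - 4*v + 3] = 20*v^3 - 3*v^2 - 6*v - 4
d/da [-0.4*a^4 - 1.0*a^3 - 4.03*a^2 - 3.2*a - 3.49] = -1.6*a^3 - 3.0*a^2 - 8.06*a - 3.2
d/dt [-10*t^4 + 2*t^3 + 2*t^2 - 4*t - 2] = -40*t^3 + 6*t^2 + 4*t - 4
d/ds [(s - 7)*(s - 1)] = 2*s - 8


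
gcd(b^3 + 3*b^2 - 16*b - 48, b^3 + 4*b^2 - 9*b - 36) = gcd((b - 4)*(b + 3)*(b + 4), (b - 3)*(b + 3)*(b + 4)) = b^2 + 7*b + 12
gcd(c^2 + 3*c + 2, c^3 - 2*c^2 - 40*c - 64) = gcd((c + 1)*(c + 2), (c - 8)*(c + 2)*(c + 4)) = c + 2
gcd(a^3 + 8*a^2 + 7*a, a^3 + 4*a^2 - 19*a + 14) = a + 7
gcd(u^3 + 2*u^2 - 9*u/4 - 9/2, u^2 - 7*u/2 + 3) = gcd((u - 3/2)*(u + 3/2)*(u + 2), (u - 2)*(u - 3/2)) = u - 3/2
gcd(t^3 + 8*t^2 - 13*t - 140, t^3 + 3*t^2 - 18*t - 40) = t^2 + t - 20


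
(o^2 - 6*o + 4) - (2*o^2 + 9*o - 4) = -o^2 - 15*o + 8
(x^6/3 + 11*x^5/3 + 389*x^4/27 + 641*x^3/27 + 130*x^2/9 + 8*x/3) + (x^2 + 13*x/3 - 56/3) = x^6/3 + 11*x^5/3 + 389*x^4/27 + 641*x^3/27 + 139*x^2/9 + 7*x - 56/3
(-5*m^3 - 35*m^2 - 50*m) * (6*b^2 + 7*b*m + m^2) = -30*b^2*m^3 - 210*b^2*m^2 - 300*b^2*m - 35*b*m^4 - 245*b*m^3 - 350*b*m^2 - 5*m^5 - 35*m^4 - 50*m^3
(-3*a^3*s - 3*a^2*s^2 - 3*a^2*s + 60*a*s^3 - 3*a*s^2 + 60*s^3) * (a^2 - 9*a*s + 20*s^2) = -3*a^5*s + 24*a^4*s^2 - 3*a^4*s + 27*a^3*s^3 + 24*a^3*s^2 - 600*a^2*s^4 + 27*a^2*s^3 + 1200*a*s^5 - 600*a*s^4 + 1200*s^5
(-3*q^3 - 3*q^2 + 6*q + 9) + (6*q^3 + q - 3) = 3*q^3 - 3*q^2 + 7*q + 6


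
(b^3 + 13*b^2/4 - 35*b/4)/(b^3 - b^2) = (4*b^2 + 13*b - 35)/(4*b*(b - 1))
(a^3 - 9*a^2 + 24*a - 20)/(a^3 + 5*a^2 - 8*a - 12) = (a^2 - 7*a + 10)/(a^2 + 7*a + 6)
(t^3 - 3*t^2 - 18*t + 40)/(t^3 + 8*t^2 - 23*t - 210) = (t^2 + 2*t - 8)/(t^2 + 13*t + 42)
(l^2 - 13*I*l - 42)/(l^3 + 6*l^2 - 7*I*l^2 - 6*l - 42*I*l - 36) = (l - 7*I)/(l^2 + l*(6 - I) - 6*I)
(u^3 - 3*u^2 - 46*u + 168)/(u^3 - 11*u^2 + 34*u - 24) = (u + 7)/(u - 1)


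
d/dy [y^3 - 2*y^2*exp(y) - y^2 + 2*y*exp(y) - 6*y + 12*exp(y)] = -2*y^2*exp(y) + 3*y^2 - 2*y*exp(y) - 2*y + 14*exp(y) - 6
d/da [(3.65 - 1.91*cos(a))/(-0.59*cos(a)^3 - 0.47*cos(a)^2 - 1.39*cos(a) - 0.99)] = (2.2538*cos(a)^3 - 5.5628*cos(a)^2 - 3.431*cos(a) - 6.9644)*sin(a)/(0.3481*cos(a)^6 + 0.5546*cos(a)^5 + 1.8611*cos(a)^4 + 2.4748*cos(a)^3 + 2.8627*cos(a)^2 + 2.7522*cos(a) + 0.9801)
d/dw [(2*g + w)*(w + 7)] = 2*g + 2*w + 7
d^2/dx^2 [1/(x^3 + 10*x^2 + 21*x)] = 2*(-x*(3*x + 10)*(x^2 + 10*x + 21) + (3*x^2 + 20*x + 21)^2)/(x^3*(x^2 + 10*x + 21)^3)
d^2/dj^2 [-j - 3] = 0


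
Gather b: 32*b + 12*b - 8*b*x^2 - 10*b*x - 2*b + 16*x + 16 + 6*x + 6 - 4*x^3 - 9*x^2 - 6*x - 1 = b*(-8*x^2 - 10*x + 42) - 4*x^3 - 9*x^2 + 16*x + 21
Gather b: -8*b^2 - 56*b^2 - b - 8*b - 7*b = -64*b^2 - 16*b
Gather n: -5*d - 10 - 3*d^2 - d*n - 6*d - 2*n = -3*d^2 - 11*d + n*(-d - 2) - 10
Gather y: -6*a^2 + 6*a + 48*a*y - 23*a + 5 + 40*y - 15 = -6*a^2 - 17*a + y*(48*a + 40) - 10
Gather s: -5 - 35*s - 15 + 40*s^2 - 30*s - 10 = 40*s^2 - 65*s - 30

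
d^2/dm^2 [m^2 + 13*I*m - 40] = 2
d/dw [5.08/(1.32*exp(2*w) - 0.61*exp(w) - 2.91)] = (3.0988 - 13.4112*exp(w))*exp(w)/(-1.32*exp(2*w) + 0.61*exp(w) + 2.91)^2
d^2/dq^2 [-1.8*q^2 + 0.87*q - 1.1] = -3.60000000000000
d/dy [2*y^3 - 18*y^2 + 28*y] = 6*y^2 - 36*y + 28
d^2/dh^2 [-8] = 0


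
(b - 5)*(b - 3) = b^2 - 8*b + 15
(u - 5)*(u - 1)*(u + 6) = u^3 - 31*u + 30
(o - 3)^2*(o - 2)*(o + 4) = o^4 - 4*o^3 - 11*o^2 + 66*o - 72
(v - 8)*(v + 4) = v^2 - 4*v - 32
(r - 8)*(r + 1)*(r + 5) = r^3 - 2*r^2 - 43*r - 40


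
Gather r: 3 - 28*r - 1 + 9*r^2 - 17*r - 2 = 9*r^2 - 45*r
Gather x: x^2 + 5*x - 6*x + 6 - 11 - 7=x^2 - x - 12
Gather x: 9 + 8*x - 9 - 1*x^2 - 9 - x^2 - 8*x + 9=-2*x^2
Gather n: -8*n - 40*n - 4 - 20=-48*n - 24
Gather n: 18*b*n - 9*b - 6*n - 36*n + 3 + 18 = -9*b + n*(18*b - 42) + 21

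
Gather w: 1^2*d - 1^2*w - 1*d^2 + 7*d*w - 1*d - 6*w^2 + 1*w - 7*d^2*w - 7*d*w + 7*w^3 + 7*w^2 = -7*d^2*w - d^2 + 7*w^3 + w^2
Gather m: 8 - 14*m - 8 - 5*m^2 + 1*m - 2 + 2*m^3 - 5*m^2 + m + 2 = 2*m^3 - 10*m^2 - 12*m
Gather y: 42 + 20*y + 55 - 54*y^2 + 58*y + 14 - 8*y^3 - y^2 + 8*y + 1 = -8*y^3 - 55*y^2 + 86*y + 112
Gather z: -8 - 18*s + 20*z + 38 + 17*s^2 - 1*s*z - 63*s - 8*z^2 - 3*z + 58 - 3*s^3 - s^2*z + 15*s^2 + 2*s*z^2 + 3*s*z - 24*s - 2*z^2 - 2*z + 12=-3*s^3 + 32*s^2 - 105*s + z^2*(2*s - 10) + z*(-s^2 + 2*s + 15) + 100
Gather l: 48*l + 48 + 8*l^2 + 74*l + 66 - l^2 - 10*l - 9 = 7*l^2 + 112*l + 105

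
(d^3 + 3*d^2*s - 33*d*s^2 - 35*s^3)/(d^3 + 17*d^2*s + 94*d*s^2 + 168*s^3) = (d^2 - 4*d*s - 5*s^2)/(d^2 + 10*d*s + 24*s^2)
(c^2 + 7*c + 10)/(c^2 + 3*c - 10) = (c + 2)/(c - 2)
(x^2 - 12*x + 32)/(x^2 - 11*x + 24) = (x - 4)/(x - 3)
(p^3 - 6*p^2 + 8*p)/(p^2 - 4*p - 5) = p*(-p^2 + 6*p - 8)/(-p^2 + 4*p + 5)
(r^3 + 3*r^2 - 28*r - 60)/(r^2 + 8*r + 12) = r - 5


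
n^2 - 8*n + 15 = (n - 5)*(n - 3)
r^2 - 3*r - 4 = (r - 4)*(r + 1)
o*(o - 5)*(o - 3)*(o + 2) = o^4 - 6*o^3 - o^2 + 30*o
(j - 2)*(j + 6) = j^2 + 4*j - 12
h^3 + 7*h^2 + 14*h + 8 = (h + 1)*(h + 2)*(h + 4)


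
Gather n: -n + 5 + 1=6 - n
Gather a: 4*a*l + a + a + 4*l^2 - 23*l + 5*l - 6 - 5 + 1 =a*(4*l + 2) + 4*l^2 - 18*l - 10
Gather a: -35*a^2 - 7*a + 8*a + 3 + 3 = -35*a^2 + a + 6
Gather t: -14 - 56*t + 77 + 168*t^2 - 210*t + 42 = 168*t^2 - 266*t + 105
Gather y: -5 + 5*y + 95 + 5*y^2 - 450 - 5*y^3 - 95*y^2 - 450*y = -5*y^3 - 90*y^2 - 445*y - 360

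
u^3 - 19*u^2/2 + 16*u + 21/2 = (u - 7)*(u - 3)*(u + 1/2)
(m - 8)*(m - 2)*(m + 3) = m^3 - 7*m^2 - 14*m + 48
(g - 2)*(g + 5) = g^2 + 3*g - 10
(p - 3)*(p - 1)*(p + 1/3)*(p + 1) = p^4 - 8*p^3/3 - 2*p^2 + 8*p/3 + 1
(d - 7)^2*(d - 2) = d^3 - 16*d^2 + 77*d - 98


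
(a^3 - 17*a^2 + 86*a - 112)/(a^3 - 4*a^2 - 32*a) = (a^2 - 9*a + 14)/(a*(a + 4))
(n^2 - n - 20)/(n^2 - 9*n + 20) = (n + 4)/(n - 4)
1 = 1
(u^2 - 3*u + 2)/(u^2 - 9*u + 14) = (u - 1)/(u - 7)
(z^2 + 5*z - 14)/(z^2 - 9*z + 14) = (z + 7)/(z - 7)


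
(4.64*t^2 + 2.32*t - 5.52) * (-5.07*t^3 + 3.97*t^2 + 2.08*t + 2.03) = -23.5248*t^5 + 6.6584*t^4 + 46.848*t^3 - 7.6696*t^2 - 6.772*t - 11.2056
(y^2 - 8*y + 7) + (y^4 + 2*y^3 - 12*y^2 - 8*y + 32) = y^4 + 2*y^3 - 11*y^2 - 16*y + 39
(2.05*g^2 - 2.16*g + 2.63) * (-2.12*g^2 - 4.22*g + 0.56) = -4.346*g^4 - 4.0718*g^3 + 4.6876*g^2 - 12.3082*g + 1.4728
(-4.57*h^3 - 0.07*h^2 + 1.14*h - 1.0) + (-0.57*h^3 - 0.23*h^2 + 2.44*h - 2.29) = -5.14*h^3 - 0.3*h^2 + 3.58*h - 3.29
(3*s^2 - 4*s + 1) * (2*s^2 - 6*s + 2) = 6*s^4 - 26*s^3 + 32*s^2 - 14*s + 2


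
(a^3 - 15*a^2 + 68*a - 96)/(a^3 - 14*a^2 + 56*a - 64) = (a - 3)/(a - 2)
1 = 1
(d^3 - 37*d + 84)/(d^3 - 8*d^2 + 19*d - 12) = (d + 7)/(d - 1)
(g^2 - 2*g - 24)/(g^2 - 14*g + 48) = (g + 4)/(g - 8)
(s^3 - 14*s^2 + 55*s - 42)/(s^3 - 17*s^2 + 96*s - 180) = (s^2 - 8*s + 7)/(s^2 - 11*s + 30)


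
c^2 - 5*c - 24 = (c - 8)*(c + 3)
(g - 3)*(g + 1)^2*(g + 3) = g^4 + 2*g^3 - 8*g^2 - 18*g - 9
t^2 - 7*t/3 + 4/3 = (t - 4/3)*(t - 1)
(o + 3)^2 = o^2 + 6*o + 9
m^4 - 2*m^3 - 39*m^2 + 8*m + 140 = (m - 7)*(m - 2)*(m + 2)*(m + 5)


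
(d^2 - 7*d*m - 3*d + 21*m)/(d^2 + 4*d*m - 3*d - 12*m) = (d - 7*m)/(d + 4*m)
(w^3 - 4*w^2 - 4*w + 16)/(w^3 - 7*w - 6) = (w^2 - 6*w + 8)/(w^2 - 2*w - 3)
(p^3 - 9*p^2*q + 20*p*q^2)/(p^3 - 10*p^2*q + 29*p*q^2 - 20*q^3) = p/(p - q)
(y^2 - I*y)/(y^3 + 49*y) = (y - I)/(y^2 + 49)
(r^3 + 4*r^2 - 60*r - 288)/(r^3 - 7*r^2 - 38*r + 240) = (r + 6)/(r - 5)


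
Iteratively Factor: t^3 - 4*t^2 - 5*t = (t + 1)*(t^2 - 5*t) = t*(t + 1)*(t - 5)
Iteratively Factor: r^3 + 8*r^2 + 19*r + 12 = (r + 1)*(r^2 + 7*r + 12) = (r + 1)*(r + 3)*(r + 4)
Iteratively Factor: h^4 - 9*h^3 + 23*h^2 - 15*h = (h - 3)*(h^3 - 6*h^2 + 5*h) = h*(h - 3)*(h^2 - 6*h + 5) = h*(h - 5)*(h - 3)*(h - 1)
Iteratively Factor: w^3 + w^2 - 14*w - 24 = (w + 2)*(w^2 - w - 12) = (w + 2)*(w + 3)*(w - 4)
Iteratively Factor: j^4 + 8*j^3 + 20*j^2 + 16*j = (j + 2)*(j^3 + 6*j^2 + 8*j) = j*(j + 2)*(j^2 + 6*j + 8) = j*(j + 2)*(j + 4)*(j + 2)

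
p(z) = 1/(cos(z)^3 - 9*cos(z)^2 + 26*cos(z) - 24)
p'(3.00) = 0.00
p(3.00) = -0.02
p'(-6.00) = 0.08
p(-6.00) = -0.16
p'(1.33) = 0.06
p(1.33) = -0.05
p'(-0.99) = -0.09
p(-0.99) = -0.08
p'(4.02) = -0.02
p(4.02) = -0.02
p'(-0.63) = -0.11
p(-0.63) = -0.12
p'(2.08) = 0.02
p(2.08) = -0.03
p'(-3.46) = 0.00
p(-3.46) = -0.02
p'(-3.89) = 0.01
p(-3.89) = -0.02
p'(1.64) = 0.04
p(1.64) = -0.04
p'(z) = (3*sin(z)*cos(z)^2 - 18*sin(z)*cos(z) + 26*sin(z))/(cos(z)^3 - 9*cos(z)^2 + 26*cos(z) - 24)^2 = (3*cos(z)^2 - 18*cos(z) + 26)*sin(z)/(cos(z)^3 - 9*cos(z)^2 + 26*cos(z) - 24)^2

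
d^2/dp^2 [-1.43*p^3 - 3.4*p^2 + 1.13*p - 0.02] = -8.58*p - 6.8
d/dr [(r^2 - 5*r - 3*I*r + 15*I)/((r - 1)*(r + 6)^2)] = (-r^3 + r^2*(16 + 6*I) + r*(-17 - 48*I) + 30 - 42*I)/(r^5 + 16*r^4 + 73*r^3 + 18*r^2 - 324*r + 216)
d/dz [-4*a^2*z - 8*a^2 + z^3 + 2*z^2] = -4*a^2 + 3*z^2 + 4*z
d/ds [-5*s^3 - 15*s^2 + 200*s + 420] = -15*s^2 - 30*s + 200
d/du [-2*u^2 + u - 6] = 1 - 4*u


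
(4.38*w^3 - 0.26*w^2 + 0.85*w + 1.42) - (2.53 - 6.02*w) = 4.38*w^3 - 0.26*w^2 + 6.87*w - 1.11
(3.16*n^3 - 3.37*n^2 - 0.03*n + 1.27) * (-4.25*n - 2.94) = -13.43*n^4 + 5.0321*n^3 + 10.0353*n^2 - 5.3093*n - 3.7338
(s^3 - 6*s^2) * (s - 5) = s^4 - 11*s^3 + 30*s^2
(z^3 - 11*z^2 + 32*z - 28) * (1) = z^3 - 11*z^2 + 32*z - 28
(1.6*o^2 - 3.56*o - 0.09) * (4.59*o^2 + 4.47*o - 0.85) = 7.344*o^4 - 9.1884*o^3 - 17.6863*o^2 + 2.6237*o + 0.0765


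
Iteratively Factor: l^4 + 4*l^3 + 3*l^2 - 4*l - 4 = (l + 2)*(l^3 + 2*l^2 - l - 2) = (l - 1)*(l + 2)*(l^2 + 3*l + 2) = (l - 1)*(l + 1)*(l + 2)*(l + 2)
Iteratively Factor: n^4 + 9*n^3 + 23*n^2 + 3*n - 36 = (n - 1)*(n^3 + 10*n^2 + 33*n + 36) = (n - 1)*(n + 4)*(n^2 + 6*n + 9) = (n - 1)*(n + 3)*(n + 4)*(n + 3)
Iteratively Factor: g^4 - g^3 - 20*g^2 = (g - 5)*(g^3 + 4*g^2) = g*(g - 5)*(g^2 + 4*g) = g^2*(g - 5)*(g + 4)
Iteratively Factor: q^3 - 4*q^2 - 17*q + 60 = (q - 5)*(q^2 + q - 12) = (q - 5)*(q - 3)*(q + 4)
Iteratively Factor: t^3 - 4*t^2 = (t)*(t^2 - 4*t) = t^2*(t - 4)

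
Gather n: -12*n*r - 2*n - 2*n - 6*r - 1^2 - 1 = n*(-12*r - 4) - 6*r - 2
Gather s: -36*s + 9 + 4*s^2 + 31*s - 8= 4*s^2 - 5*s + 1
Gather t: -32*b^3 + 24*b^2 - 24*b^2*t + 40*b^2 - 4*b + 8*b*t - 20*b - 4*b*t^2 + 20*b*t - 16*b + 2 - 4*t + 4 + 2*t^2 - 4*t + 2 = -32*b^3 + 64*b^2 - 40*b + t^2*(2 - 4*b) + t*(-24*b^2 + 28*b - 8) + 8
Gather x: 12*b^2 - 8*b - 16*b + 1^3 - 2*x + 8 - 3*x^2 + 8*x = 12*b^2 - 24*b - 3*x^2 + 6*x + 9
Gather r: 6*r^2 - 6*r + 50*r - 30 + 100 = 6*r^2 + 44*r + 70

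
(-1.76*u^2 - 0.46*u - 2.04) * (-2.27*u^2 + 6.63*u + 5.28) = 3.9952*u^4 - 10.6246*u^3 - 7.7118*u^2 - 15.954*u - 10.7712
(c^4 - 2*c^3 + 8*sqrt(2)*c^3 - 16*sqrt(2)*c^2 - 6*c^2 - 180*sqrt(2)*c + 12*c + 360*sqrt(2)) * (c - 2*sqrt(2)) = c^5 - 2*c^4 + 6*sqrt(2)*c^4 - 38*c^3 - 12*sqrt(2)*c^3 - 168*sqrt(2)*c^2 + 76*c^2 + 336*sqrt(2)*c + 720*c - 1440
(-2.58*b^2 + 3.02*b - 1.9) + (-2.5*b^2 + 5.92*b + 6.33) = -5.08*b^2 + 8.94*b + 4.43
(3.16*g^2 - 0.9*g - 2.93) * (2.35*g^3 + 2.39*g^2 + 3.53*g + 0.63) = 7.426*g^5 + 5.4374*g^4 + 2.1183*g^3 - 8.1889*g^2 - 10.9099*g - 1.8459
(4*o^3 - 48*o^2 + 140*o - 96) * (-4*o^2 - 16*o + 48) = -16*o^5 + 128*o^4 + 400*o^3 - 4160*o^2 + 8256*o - 4608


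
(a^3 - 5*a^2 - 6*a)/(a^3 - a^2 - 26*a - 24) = a/(a + 4)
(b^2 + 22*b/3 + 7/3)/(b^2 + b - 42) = (b + 1/3)/(b - 6)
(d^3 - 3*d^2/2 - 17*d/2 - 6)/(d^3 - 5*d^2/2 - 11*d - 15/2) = (d - 4)/(d - 5)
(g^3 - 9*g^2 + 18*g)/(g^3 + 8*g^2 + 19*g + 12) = g*(g^2 - 9*g + 18)/(g^3 + 8*g^2 + 19*g + 12)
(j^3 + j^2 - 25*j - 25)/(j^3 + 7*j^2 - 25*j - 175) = (j + 1)/(j + 7)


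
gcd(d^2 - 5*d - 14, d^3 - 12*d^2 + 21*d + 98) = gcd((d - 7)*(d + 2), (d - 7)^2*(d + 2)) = d^2 - 5*d - 14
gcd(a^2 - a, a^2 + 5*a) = a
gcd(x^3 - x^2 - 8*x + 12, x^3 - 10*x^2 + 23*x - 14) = x - 2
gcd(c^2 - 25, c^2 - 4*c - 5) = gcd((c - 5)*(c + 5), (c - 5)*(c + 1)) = c - 5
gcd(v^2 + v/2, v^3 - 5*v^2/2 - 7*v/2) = v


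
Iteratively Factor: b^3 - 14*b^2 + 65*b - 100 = (b - 5)*(b^2 - 9*b + 20) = (b - 5)^2*(b - 4)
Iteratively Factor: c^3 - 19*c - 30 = (c + 2)*(c^2 - 2*c - 15) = (c - 5)*(c + 2)*(c + 3)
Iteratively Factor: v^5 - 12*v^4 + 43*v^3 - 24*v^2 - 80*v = (v)*(v^4 - 12*v^3 + 43*v^2 - 24*v - 80) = v*(v - 4)*(v^3 - 8*v^2 + 11*v + 20) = v*(v - 4)^2*(v^2 - 4*v - 5) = v*(v - 5)*(v - 4)^2*(v + 1)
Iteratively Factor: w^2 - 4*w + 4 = (w - 2)*(w - 2)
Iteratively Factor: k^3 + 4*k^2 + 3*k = (k)*(k^2 + 4*k + 3) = k*(k + 1)*(k + 3)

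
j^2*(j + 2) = j^3 + 2*j^2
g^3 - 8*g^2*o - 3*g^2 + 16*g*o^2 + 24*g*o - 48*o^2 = (g - 3)*(g - 4*o)^2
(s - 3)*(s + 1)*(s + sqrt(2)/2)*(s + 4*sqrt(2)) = s^4 - 2*s^3 + 9*sqrt(2)*s^3/2 - 9*sqrt(2)*s^2 + s^2 - 27*sqrt(2)*s/2 - 8*s - 12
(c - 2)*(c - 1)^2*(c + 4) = c^4 - 11*c^2 + 18*c - 8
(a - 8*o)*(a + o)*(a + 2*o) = a^3 - 5*a^2*o - 22*a*o^2 - 16*o^3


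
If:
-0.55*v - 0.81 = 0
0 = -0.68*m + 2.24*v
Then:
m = -4.85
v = -1.47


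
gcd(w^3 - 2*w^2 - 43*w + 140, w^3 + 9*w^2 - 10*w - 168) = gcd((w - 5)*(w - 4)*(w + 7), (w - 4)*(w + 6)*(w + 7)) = w^2 + 3*w - 28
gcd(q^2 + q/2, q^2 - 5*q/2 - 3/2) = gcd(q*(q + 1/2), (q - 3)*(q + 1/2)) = q + 1/2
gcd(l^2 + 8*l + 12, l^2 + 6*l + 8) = l + 2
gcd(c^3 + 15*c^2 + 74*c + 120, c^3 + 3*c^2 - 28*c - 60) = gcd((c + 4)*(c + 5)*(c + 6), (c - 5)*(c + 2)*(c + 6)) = c + 6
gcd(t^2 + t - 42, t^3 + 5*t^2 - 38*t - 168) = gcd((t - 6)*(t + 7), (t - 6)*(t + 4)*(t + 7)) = t^2 + t - 42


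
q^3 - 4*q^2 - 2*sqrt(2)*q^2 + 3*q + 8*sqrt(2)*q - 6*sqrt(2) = (q - 3)*(q - 1)*(q - 2*sqrt(2))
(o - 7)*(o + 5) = o^2 - 2*o - 35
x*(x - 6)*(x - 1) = x^3 - 7*x^2 + 6*x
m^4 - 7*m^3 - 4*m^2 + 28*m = m*(m - 7)*(m - 2)*(m + 2)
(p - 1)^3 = p^3 - 3*p^2 + 3*p - 1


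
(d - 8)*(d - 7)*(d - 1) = d^3 - 16*d^2 + 71*d - 56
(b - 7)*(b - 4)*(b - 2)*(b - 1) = b^4 - 14*b^3 + 63*b^2 - 106*b + 56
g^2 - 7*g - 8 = (g - 8)*(g + 1)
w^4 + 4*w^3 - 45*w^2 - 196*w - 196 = (w - 7)*(w + 2)^2*(w + 7)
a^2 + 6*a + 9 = (a + 3)^2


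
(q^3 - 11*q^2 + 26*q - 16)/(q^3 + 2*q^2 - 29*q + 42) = (q^2 - 9*q + 8)/(q^2 + 4*q - 21)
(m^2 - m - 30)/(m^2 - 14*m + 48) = (m + 5)/(m - 8)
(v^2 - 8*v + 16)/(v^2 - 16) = (v - 4)/(v + 4)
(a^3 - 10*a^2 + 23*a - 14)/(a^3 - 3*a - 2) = (a^2 - 8*a + 7)/(a^2 + 2*a + 1)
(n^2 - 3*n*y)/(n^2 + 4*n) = (n - 3*y)/(n + 4)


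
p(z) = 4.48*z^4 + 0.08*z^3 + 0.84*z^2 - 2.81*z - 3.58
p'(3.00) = 488.23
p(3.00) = 360.59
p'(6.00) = 3886.63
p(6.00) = 5833.16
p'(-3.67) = -891.54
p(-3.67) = 826.81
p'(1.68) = 85.66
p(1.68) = 30.14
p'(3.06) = 518.03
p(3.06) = 390.77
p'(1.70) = 88.78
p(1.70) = 31.88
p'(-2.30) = -223.44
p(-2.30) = 131.72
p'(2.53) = 293.18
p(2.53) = 179.54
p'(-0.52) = -6.14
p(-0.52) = -1.58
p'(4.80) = 1992.59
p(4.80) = 2389.30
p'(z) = 17.92*z^3 + 0.24*z^2 + 1.68*z - 2.81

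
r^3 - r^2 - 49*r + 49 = (r - 7)*(r - 1)*(r + 7)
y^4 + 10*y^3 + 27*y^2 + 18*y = y*(y + 1)*(y + 3)*(y + 6)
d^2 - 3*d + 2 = (d - 2)*(d - 1)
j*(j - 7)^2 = j^3 - 14*j^2 + 49*j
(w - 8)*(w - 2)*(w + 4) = w^3 - 6*w^2 - 24*w + 64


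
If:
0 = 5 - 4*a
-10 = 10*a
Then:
No Solution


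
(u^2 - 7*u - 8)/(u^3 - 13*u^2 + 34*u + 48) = 1/(u - 6)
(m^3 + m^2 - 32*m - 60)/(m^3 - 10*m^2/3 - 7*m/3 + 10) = 3*(m^3 + m^2 - 32*m - 60)/(3*m^3 - 10*m^2 - 7*m + 30)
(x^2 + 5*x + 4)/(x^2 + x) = (x + 4)/x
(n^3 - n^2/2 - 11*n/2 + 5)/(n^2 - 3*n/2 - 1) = (2*n^2 + 3*n - 5)/(2*n + 1)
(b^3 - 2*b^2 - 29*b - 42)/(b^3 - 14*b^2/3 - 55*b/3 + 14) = 3*(b + 2)/(3*b - 2)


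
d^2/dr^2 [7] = 0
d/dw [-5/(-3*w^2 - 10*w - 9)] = 10*(-3*w - 5)/(3*w^2 + 10*w + 9)^2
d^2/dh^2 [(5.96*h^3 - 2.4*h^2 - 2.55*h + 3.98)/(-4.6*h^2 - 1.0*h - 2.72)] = (-1.13686837721616e-13*h^5 + 223.05904*h^3 - 782.7408*h^2 - 565.848384*h + 113.27584)/(97.336*h^6 + 63.48*h^5 + 186.4656*h^4 + 76.072*h^3 + 110.25792*h^2 + 22.1952*h + 20.123648)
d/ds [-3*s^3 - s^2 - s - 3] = -9*s^2 - 2*s - 1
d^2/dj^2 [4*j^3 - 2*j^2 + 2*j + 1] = 24*j - 4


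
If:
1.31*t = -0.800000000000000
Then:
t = -0.61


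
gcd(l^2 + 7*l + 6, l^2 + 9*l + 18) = l + 6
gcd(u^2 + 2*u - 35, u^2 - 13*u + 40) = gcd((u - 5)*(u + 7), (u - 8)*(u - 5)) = u - 5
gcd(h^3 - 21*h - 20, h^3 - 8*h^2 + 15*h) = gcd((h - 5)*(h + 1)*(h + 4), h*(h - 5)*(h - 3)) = h - 5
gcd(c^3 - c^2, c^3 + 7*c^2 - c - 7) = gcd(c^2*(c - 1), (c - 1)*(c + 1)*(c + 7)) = c - 1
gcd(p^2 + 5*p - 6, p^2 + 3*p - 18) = p + 6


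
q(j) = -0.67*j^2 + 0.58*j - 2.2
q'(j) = 0.58 - 1.34*j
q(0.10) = -2.15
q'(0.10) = 0.45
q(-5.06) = -22.29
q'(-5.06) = 7.36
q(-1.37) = -4.25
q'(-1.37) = 2.42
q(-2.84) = -9.25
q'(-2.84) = 4.39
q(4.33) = -12.25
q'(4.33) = -5.22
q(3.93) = -10.27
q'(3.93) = -4.69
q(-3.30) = -11.41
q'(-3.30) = 5.00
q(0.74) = -2.14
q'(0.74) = -0.41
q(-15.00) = -161.65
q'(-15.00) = 20.68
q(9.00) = -51.25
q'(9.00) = -11.48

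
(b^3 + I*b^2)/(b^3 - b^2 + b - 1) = b^2/(b^2 - b*(1 + I) + I)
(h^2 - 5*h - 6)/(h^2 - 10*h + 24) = (h + 1)/(h - 4)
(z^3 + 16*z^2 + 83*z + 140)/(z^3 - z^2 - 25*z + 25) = (z^2 + 11*z + 28)/(z^2 - 6*z + 5)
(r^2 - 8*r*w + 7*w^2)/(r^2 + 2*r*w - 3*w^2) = (r - 7*w)/(r + 3*w)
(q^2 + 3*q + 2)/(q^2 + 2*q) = (q + 1)/q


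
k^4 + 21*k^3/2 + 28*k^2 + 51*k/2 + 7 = (k + 1/2)*(k + 1)*(k + 2)*(k + 7)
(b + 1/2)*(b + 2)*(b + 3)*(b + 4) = b^4 + 19*b^3/2 + 61*b^2/2 + 37*b + 12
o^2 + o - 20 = (o - 4)*(o + 5)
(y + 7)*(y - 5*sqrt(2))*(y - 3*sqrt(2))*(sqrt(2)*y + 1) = sqrt(2)*y^4 - 15*y^3 + 7*sqrt(2)*y^3 - 105*y^2 + 22*sqrt(2)*y^2 + 30*y + 154*sqrt(2)*y + 210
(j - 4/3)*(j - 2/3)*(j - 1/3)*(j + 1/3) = j^4 - 2*j^3 + 7*j^2/9 + 2*j/9 - 8/81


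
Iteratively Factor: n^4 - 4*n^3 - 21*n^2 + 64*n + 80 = (n + 4)*(n^3 - 8*n^2 + 11*n + 20) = (n - 5)*(n + 4)*(n^2 - 3*n - 4) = (n - 5)*(n - 4)*(n + 4)*(n + 1)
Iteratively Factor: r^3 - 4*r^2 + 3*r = (r - 1)*(r^2 - 3*r) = r*(r - 1)*(r - 3)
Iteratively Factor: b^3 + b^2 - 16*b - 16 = (b + 1)*(b^2 - 16) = (b - 4)*(b + 1)*(b + 4)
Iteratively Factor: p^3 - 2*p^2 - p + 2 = (p - 2)*(p^2 - 1) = (p - 2)*(p + 1)*(p - 1)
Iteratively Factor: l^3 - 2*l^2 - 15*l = (l + 3)*(l^2 - 5*l) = (l - 5)*(l + 3)*(l)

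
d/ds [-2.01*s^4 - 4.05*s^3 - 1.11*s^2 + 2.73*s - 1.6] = -8.04*s^3 - 12.15*s^2 - 2.22*s + 2.73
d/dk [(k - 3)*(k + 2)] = 2*k - 1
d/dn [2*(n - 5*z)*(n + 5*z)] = 4*n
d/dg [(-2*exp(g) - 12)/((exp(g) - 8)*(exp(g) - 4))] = 2*(exp(2*g) + 12*exp(g) - 104)*exp(g)/(exp(4*g) - 24*exp(3*g) + 208*exp(2*g) - 768*exp(g) + 1024)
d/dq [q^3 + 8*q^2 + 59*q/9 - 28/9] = 3*q^2 + 16*q + 59/9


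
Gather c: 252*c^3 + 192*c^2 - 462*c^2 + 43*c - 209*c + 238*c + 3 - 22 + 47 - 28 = 252*c^3 - 270*c^2 + 72*c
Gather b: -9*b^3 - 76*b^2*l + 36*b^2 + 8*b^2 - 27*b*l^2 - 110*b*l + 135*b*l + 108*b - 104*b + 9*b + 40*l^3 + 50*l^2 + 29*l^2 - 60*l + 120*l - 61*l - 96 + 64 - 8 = -9*b^3 + b^2*(44 - 76*l) + b*(-27*l^2 + 25*l + 13) + 40*l^3 + 79*l^2 - l - 40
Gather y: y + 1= y + 1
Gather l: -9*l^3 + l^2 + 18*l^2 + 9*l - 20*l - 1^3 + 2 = -9*l^3 + 19*l^2 - 11*l + 1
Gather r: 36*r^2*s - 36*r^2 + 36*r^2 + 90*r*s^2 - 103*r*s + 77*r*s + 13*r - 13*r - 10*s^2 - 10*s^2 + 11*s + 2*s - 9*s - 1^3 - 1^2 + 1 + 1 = 36*r^2*s + r*(90*s^2 - 26*s) - 20*s^2 + 4*s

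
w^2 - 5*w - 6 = (w - 6)*(w + 1)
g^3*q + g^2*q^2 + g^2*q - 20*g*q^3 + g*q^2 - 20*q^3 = (g - 4*q)*(g + 5*q)*(g*q + q)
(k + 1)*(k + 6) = k^2 + 7*k + 6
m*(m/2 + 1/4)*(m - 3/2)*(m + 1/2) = m^4/2 - m^3/4 - 5*m^2/8 - 3*m/16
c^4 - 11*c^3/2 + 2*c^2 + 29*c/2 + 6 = (c - 4)*(c - 3)*(c + 1/2)*(c + 1)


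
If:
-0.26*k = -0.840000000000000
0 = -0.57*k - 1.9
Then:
No Solution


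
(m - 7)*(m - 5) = m^2 - 12*m + 35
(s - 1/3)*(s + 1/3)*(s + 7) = s^3 + 7*s^2 - s/9 - 7/9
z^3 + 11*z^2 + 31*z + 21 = (z + 1)*(z + 3)*(z + 7)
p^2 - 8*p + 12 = (p - 6)*(p - 2)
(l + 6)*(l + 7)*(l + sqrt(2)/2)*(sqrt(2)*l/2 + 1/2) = sqrt(2)*l^4/2 + l^3 + 13*sqrt(2)*l^3/2 + 13*l^2 + 85*sqrt(2)*l^2/4 + 13*sqrt(2)*l/4 + 42*l + 21*sqrt(2)/2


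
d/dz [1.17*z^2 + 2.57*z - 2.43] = 2.34*z + 2.57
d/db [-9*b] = -9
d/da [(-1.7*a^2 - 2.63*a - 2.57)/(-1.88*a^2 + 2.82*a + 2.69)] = (-9.7384*a^2 - 18.8092*a + 0.172699999999999)/(3.5344*a^4 - 10.6032*a^3 - 2.162*a^2 + 15.1716*a + 7.2361)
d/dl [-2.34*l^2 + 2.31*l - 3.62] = 2.31 - 4.68*l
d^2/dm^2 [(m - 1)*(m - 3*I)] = 2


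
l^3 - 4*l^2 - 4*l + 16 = (l - 4)*(l - 2)*(l + 2)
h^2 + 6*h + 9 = (h + 3)^2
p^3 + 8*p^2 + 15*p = p*(p + 3)*(p + 5)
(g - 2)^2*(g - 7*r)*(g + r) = g^4 - 6*g^3*r - 4*g^3 - 7*g^2*r^2 + 24*g^2*r + 4*g^2 + 28*g*r^2 - 24*g*r - 28*r^2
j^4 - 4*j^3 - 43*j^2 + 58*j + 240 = (j - 8)*(j - 3)*(j + 2)*(j + 5)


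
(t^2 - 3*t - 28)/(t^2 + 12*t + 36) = (t^2 - 3*t - 28)/(t^2 + 12*t + 36)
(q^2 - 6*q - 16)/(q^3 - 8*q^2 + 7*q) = (q^2 - 6*q - 16)/(q*(q^2 - 8*q + 7))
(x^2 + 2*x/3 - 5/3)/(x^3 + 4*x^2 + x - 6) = (x + 5/3)/(x^2 + 5*x + 6)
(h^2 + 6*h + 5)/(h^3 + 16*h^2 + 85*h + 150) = (h + 1)/(h^2 + 11*h + 30)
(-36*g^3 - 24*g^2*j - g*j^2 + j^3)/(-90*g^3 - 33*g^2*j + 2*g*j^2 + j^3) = (2*g + j)/(5*g + j)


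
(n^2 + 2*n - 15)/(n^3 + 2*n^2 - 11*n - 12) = (n + 5)/(n^2 + 5*n + 4)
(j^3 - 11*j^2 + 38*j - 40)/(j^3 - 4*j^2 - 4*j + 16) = (j - 5)/(j + 2)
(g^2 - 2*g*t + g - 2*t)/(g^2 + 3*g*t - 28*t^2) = (g^2 - 2*g*t + g - 2*t)/(g^2 + 3*g*t - 28*t^2)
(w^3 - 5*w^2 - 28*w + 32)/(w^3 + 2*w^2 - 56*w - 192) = (w - 1)/(w + 6)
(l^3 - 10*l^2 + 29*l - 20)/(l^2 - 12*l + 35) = (l^2 - 5*l + 4)/(l - 7)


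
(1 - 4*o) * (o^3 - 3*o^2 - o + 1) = -4*o^4 + 13*o^3 + o^2 - 5*o + 1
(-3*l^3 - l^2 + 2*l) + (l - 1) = -3*l^3 - l^2 + 3*l - 1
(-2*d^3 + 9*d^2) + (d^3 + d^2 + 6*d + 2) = -d^3 + 10*d^2 + 6*d + 2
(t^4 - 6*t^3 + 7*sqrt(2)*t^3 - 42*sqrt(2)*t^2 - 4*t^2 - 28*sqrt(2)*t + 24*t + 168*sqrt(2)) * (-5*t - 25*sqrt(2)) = -5*t^5 - 60*sqrt(2)*t^4 + 30*t^4 - 330*t^3 + 360*sqrt(2)*t^3 + 240*sqrt(2)*t^2 + 1980*t^2 - 1440*sqrt(2)*t + 1400*t - 8400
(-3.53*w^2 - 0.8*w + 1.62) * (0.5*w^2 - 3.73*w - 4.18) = -1.765*w^4 + 12.7669*w^3 + 18.5494*w^2 - 2.6986*w - 6.7716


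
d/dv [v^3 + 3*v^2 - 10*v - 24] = 3*v^2 + 6*v - 10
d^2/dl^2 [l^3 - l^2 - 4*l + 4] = 6*l - 2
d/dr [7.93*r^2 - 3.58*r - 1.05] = 15.86*r - 3.58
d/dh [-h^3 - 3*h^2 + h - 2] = -3*h^2 - 6*h + 1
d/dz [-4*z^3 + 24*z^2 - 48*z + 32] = -12*z^2 + 48*z - 48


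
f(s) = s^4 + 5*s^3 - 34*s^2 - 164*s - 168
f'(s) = 4*s^3 + 15*s^2 - 68*s - 164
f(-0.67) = -74.68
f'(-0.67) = -112.91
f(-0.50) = -95.06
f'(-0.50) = -126.75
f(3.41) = -789.12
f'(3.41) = -62.85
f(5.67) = -245.97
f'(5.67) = 661.81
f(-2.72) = -19.35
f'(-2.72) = 51.44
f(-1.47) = -11.60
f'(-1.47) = -44.33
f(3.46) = -792.05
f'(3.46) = -54.02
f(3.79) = -799.41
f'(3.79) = 11.50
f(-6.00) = -192.00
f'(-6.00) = -80.00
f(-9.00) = 1470.00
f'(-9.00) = -1253.00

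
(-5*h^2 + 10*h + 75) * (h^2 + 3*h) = -5*h^4 - 5*h^3 + 105*h^2 + 225*h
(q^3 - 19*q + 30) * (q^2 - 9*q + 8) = q^5 - 9*q^4 - 11*q^3 + 201*q^2 - 422*q + 240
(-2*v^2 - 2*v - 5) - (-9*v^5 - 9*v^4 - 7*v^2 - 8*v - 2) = 9*v^5 + 9*v^4 + 5*v^2 + 6*v - 3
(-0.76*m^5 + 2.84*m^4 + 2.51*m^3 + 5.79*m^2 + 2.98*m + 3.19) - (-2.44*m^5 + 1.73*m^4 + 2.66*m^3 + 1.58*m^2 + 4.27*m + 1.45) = 1.68*m^5 + 1.11*m^4 - 0.15*m^3 + 4.21*m^2 - 1.29*m + 1.74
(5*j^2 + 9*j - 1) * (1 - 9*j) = -45*j^3 - 76*j^2 + 18*j - 1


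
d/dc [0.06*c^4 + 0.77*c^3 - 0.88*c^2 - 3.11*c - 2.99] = 0.24*c^3 + 2.31*c^2 - 1.76*c - 3.11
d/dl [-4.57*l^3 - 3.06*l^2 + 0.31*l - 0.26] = -13.71*l^2 - 6.12*l + 0.31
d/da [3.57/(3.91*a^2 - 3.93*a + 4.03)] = (14.0301 - 27.9174*a)/(3.91*a^2 - 3.93*a + 4.03)^2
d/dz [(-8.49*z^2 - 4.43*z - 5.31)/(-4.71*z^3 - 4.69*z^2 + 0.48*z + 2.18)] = (-39.9879*z^4 - 41.7306*z^3 - 99.8822*z^2 - 86.8242*z - 7.1086)/(22.1841*z^6 + 44.1798*z^5 + 17.4745*z^4 - 25.038*z^3 - 20.218*z^2 + 2.0928*z + 4.7524)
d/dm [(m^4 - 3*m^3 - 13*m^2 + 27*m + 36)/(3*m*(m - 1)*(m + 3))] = (m^4 - 2*m^3 + m^2 - 24*m + 12)/(3*m^2*(m^2 - 2*m + 1))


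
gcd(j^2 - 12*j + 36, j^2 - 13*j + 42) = j - 6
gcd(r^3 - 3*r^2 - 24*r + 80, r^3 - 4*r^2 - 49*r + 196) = r - 4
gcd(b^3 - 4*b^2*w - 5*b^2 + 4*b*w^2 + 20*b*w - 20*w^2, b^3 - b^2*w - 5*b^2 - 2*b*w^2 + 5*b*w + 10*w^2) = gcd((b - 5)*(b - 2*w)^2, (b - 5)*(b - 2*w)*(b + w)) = -b^2 + 2*b*w + 5*b - 10*w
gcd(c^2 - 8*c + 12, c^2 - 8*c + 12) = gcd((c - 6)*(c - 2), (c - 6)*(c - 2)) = c^2 - 8*c + 12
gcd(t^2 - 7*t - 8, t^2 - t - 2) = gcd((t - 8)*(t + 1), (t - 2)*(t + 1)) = t + 1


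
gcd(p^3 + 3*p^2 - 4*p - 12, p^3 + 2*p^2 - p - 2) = p + 2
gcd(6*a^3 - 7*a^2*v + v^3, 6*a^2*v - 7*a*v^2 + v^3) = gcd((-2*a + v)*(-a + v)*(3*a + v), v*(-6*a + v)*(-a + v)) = -a + v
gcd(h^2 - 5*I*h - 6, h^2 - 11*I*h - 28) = 1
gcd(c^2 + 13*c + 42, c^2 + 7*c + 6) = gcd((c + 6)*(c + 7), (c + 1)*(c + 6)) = c + 6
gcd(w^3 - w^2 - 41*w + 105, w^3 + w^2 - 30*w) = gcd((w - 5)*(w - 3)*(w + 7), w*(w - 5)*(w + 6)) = w - 5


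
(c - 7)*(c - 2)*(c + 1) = c^3 - 8*c^2 + 5*c + 14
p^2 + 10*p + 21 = (p + 3)*(p + 7)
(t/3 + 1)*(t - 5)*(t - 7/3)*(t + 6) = t^4/3 + 5*t^3/9 - 109*t^2/9 - 9*t + 70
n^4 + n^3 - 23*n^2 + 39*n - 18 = (n - 3)*(n - 1)^2*(n + 6)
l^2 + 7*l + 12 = (l + 3)*(l + 4)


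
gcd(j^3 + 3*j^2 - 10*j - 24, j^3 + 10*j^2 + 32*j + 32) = j^2 + 6*j + 8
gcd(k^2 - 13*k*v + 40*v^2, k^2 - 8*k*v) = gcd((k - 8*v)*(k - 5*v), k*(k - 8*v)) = -k + 8*v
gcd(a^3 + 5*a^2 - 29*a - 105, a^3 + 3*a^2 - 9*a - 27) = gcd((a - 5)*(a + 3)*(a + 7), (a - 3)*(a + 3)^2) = a + 3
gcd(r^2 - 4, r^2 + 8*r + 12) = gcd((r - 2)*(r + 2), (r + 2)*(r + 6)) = r + 2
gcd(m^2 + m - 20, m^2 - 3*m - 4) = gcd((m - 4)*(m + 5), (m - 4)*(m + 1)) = m - 4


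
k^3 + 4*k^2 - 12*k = k*(k - 2)*(k + 6)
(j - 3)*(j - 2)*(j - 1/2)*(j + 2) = j^4 - 7*j^3/2 - 5*j^2/2 + 14*j - 6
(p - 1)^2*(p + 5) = p^3 + 3*p^2 - 9*p + 5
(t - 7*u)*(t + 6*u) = t^2 - t*u - 42*u^2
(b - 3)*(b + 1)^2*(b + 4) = b^4 + 3*b^3 - 9*b^2 - 23*b - 12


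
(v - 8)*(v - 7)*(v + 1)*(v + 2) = v^4 - 12*v^3 + 13*v^2 + 138*v + 112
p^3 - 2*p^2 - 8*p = p*(p - 4)*(p + 2)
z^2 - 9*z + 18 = (z - 6)*(z - 3)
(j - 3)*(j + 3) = j^2 - 9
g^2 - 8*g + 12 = (g - 6)*(g - 2)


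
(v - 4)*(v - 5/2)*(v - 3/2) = v^3 - 8*v^2 + 79*v/4 - 15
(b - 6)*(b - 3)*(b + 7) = b^3 - 2*b^2 - 45*b + 126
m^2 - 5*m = m*(m - 5)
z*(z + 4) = z^2 + 4*z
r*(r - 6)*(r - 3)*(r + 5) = r^4 - 4*r^3 - 27*r^2 + 90*r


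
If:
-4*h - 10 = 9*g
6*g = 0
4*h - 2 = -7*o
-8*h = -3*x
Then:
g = 0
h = -5/2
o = 12/7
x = -20/3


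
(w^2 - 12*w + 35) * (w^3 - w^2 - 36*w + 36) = w^5 - 13*w^4 + 11*w^3 + 433*w^2 - 1692*w + 1260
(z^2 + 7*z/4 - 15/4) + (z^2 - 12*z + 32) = 2*z^2 - 41*z/4 + 113/4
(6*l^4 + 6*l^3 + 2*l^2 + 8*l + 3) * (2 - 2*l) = -12*l^5 + 8*l^3 - 12*l^2 + 10*l + 6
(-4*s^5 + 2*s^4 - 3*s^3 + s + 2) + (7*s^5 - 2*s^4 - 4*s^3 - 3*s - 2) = 3*s^5 - 7*s^3 - 2*s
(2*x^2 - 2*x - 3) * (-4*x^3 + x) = -8*x^5 + 8*x^4 + 14*x^3 - 2*x^2 - 3*x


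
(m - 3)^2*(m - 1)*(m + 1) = m^4 - 6*m^3 + 8*m^2 + 6*m - 9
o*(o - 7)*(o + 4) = o^3 - 3*o^2 - 28*o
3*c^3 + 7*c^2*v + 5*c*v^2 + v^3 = (c + v)^2*(3*c + v)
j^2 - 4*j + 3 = (j - 3)*(j - 1)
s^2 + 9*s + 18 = (s + 3)*(s + 6)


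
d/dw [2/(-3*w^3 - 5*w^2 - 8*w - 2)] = 2*(9*w^2 + 10*w + 8)/(3*w^3 + 5*w^2 + 8*w + 2)^2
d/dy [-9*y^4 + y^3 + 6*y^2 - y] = -36*y^3 + 3*y^2 + 12*y - 1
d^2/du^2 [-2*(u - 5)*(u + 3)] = -4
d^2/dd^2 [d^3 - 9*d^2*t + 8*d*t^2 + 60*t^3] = 6*d - 18*t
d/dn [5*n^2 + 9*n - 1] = 10*n + 9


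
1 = 1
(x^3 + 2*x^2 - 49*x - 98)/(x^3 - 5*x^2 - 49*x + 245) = (x + 2)/(x - 5)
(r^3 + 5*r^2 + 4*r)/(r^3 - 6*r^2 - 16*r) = (r^2 + 5*r + 4)/(r^2 - 6*r - 16)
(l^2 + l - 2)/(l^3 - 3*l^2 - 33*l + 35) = (l + 2)/(l^2 - 2*l - 35)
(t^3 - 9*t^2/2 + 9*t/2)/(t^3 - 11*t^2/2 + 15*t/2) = (2*t - 3)/(2*t - 5)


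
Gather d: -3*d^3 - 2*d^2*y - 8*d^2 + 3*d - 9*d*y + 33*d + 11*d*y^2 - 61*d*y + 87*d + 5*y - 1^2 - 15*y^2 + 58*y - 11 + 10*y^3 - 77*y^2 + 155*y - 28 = -3*d^3 + d^2*(-2*y - 8) + d*(11*y^2 - 70*y + 123) + 10*y^3 - 92*y^2 + 218*y - 40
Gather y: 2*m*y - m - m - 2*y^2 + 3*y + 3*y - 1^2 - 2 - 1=-2*m - 2*y^2 + y*(2*m + 6) - 4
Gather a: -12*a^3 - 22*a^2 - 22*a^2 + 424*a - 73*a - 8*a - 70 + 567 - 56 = -12*a^3 - 44*a^2 + 343*a + 441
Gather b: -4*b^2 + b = -4*b^2 + b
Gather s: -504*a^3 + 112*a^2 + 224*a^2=-504*a^3 + 336*a^2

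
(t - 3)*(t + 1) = t^2 - 2*t - 3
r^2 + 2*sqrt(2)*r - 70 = (r - 5*sqrt(2))*(r + 7*sqrt(2))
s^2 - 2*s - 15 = (s - 5)*(s + 3)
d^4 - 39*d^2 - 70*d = d*(d - 7)*(d + 2)*(d + 5)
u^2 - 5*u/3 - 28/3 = (u - 4)*(u + 7/3)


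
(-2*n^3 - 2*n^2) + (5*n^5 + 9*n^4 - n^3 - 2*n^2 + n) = 5*n^5 + 9*n^4 - 3*n^3 - 4*n^2 + n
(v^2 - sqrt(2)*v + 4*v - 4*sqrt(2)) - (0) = v^2 - sqrt(2)*v + 4*v - 4*sqrt(2)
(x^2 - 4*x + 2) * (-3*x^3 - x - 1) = -3*x^5 + 12*x^4 - 7*x^3 + 3*x^2 + 2*x - 2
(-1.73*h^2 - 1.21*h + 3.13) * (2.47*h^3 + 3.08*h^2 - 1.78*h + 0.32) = -4.2731*h^5 - 8.3171*h^4 + 7.0837*h^3 + 11.2406*h^2 - 5.9586*h + 1.0016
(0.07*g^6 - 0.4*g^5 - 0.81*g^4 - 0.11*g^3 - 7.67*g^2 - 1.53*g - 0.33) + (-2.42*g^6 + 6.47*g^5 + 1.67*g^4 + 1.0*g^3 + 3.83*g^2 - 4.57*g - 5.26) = -2.35*g^6 + 6.07*g^5 + 0.86*g^4 + 0.89*g^3 - 3.84*g^2 - 6.1*g - 5.59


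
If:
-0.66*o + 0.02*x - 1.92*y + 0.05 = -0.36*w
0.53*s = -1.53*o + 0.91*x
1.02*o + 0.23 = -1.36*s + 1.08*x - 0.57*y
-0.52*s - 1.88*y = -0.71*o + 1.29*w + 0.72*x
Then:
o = 0.124007644424413 - 2.1653682291938*y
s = -3.13719132829548*y - 0.179635694389417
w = 1.66725988229385*y + 0.082687715758373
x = 0.103873382354901 - 5.46782944468475*y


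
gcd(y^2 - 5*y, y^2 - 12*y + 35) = y - 5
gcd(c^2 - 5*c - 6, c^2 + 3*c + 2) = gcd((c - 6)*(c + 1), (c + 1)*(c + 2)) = c + 1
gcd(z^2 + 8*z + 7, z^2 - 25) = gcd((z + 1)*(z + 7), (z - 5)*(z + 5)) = 1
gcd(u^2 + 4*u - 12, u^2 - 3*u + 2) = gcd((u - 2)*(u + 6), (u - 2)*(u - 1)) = u - 2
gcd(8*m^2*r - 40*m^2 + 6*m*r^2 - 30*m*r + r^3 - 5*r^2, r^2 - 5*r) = r - 5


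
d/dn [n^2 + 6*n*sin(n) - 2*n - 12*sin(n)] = 6*n*cos(n) + 2*n + 6*sin(n) - 12*cos(n) - 2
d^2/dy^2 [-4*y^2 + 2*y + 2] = -8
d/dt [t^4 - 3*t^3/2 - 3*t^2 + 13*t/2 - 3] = 4*t^3 - 9*t^2/2 - 6*t + 13/2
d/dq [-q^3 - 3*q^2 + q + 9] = -3*q^2 - 6*q + 1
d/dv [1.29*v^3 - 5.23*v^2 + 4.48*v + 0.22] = 3.87*v^2 - 10.46*v + 4.48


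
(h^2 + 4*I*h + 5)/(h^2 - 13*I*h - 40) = (h^2 + 4*I*h + 5)/(h^2 - 13*I*h - 40)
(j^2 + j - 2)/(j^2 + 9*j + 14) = (j - 1)/(j + 7)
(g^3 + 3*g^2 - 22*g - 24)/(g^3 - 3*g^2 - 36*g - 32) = (g^2 + 2*g - 24)/(g^2 - 4*g - 32)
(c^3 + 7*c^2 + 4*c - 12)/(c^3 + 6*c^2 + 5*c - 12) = (c^2 + 8*c + 12)/(c^2 + 7*c + 12)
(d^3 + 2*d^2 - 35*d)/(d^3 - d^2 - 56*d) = (d - 5)/(d - 8)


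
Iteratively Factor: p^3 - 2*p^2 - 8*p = (p - 4)*(p^2 + 2*p) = (p - 4)*(p + 2)*(p)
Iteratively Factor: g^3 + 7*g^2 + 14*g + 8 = (g + 4)*(g^2 + 3*g + 2) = (g + 2)*(g + 4)*(g + 1)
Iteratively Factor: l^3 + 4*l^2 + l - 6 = (l + 2)*(l^2 + 2*l - 3) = (l - 1)*(l + 2)*(l + 3)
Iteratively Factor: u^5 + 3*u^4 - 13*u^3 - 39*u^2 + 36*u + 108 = (u + 2)*(u^4 + u^3 - 15*u^2 - 9*u + 54) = (u - 2)*(u + 2)*(u^3 + 3*u^2 - 9*u - 27) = (u - 2)*(u + 2)*(u + 3)*(u^2 - 9) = (u - 2)*(u + 2)*(u + 3)^2*(u - 3)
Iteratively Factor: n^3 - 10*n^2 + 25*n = (n - 5)*(n^2 - 5*n) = n*(n - 5)*(n - 5)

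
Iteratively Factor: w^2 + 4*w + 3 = (w + 3)*(w + 1)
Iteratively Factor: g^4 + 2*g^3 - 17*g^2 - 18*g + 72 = (g + 3)*(g^3 - g^2 - 14*g + 24) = (g - 3)*(g + 3)*(g^2 + 2*g - 8) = (g - 3)*(g + 3)*(g + 4)*(g - 2)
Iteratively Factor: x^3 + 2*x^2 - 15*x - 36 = (x + 3)*(x^2 - x - 12) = (x + 3)^2*(x - 4)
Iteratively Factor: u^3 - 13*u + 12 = (u - 1)*(u^2 + u - 12) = (u - 3)*(u - 1)*(u + 4)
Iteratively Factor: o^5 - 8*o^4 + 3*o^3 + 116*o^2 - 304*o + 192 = (o + 4)*(o^4 - 12*o^3 + 51*o^2 - 88*o + 48) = (o - 4)*(o + 4)*(o^3 - 8*o^2 + 19*o - 12) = (o - 4)*(o - 3)*(o + 4)*(o^2 - 5*o + 4) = (o - 4)*(o - 3)*(o - 1)*(o + 4)*(o - 4)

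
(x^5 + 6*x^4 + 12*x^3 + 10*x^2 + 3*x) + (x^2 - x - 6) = x^5 + 6*x^4 + 12*x^3 + 11*x^2 + 2*x - 6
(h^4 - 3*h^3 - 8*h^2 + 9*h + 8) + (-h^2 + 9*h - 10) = h^4 - 3*h^3 - 9*h^2 + 18*h - 2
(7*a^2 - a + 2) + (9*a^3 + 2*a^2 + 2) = 9*a^3 + 9*a^2 - a + 4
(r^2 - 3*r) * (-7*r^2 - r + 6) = -7*r^4 + 20*r^3 + 9*r^2 - 18*r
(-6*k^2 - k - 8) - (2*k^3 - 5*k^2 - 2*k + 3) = -2*k^3 - k^2 + k - 11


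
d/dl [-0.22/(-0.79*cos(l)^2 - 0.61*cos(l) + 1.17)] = (0.3476*cos(l) + 0.1342)*sin(l)/(0.79*cos(l)^2 + 0.61*cos(l) - 1.17)^2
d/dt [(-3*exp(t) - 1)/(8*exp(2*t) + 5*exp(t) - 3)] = ((3*exp(t) + 1)*(16*exp(t) + 5) - 24*exp(2*t) - 15*exp(t) + 9)*exp(t)/(8*exp(2*t) + 5*exp(t) - 3)^2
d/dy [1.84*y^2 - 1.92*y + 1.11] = 3.68*y - 1.92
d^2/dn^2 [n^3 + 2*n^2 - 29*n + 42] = 6*n + 4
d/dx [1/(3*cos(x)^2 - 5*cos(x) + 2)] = (6*cos(x) - 5)*sin(x)/(3*cos(x)^2 - 5*cos(x) + 2)^2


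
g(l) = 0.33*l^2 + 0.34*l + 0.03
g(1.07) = 0.77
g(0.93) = 0.63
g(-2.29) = 0.98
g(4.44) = 8.05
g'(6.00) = 4.30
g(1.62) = 1.45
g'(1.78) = 1.51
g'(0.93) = 0.95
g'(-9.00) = -5.60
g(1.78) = 1.68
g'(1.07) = 1.05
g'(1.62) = 1.41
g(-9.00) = 23.70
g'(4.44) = 3.27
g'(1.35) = 1.23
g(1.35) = 1.09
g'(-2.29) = -1.17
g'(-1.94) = -0.94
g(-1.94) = 0.61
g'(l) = 0.66*l + 0.34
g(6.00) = 13.95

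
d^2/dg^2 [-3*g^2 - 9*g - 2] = -6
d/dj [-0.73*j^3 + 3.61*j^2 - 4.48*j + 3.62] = -2.19*j^2 + 7.22*j - 4.48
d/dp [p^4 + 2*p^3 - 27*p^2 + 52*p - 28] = 4*p^3 + 6*p^2 - 54*p + 52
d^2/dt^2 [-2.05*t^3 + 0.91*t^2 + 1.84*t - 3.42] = 1.82 - 12.3*t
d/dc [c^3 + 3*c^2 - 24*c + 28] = 3*c^2 + 6*c - 24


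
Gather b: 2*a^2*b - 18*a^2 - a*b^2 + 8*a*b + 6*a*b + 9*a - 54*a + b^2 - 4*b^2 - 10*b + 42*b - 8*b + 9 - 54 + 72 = -18*a^2 - 45*a + b^2*(-a - 3) + b*(2*a^2 + 14*a + 24) + 27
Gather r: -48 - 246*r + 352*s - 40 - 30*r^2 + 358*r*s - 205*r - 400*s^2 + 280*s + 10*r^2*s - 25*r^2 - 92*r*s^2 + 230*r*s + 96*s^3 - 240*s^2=r^2*(10*s - 55) + r*(-92*s^2 + 588*s - 451) + 96*s^3 - 640*s^2 + 632*s - 88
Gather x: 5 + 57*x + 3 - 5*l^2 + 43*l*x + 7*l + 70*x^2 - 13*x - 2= -5*l^2 + 7*l + 70*x^2 + x*(43*l + 44) + 6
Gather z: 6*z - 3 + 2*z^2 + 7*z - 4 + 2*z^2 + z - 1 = 4*z^2 + 14*z - 8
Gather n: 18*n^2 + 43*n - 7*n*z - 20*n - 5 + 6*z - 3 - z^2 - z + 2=18*n^2 + n*(23 - 7*z) - z^2 + 5*z - 6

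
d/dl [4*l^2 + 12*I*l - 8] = 8*l + 12*I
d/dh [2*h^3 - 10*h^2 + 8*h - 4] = 6*h^2 - 20*h + 8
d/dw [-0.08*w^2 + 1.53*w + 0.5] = 1.53 - 0.16*w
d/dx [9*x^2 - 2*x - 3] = 18*x - 2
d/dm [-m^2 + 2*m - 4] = 2 - 2*m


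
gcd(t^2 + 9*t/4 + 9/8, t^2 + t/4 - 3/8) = t + 3/4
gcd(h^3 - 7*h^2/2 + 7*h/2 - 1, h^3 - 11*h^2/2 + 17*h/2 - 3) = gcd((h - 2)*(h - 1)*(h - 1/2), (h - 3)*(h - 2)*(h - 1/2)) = h^2 - 5*h/2 + 1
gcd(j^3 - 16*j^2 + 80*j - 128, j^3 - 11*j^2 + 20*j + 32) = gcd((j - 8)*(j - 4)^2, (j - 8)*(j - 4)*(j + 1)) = j^2 - 12*j + 32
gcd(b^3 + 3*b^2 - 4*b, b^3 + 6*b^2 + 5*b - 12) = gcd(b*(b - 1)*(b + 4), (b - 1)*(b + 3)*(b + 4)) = b^2 + 3*b - 4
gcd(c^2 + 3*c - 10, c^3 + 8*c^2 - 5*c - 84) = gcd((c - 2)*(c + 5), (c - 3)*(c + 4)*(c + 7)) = 1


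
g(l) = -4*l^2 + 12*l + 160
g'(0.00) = 12.00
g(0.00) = 160.00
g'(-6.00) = 60.00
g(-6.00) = -56.00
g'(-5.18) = 53.44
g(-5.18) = -9.49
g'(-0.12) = 12.96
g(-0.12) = 158.50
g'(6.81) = -42.48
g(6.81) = 56.22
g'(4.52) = -24.16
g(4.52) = 132.52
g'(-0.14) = 13.12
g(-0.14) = 158.24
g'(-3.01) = 36.08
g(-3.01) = 87.64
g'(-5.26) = 54.08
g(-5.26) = -13.79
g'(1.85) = -2.80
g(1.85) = 168.51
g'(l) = 12 - 8*l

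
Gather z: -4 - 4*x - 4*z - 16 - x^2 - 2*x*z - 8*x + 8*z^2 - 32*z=-x^2 - 12*x + 8*z^2 + z*(-2*x - 36) - 20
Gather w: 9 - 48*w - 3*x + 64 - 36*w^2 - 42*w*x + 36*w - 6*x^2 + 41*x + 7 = -36*w^2 + w*(-42*x - 12) - 6*x^2 + 38*x + 80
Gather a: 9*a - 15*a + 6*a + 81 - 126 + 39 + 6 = 0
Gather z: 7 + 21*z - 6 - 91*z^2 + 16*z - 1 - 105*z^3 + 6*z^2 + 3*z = -105*z^3 - 85*z^2 + 40*z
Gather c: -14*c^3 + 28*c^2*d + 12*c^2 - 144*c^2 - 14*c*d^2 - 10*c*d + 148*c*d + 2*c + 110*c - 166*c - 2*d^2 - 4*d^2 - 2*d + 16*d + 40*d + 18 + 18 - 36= -14*c^3 + c^2*(28*d - 132) + c*(-14*d^2 + 138*d - 54) - 6*d^2 + 54*d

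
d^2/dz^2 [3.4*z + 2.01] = 0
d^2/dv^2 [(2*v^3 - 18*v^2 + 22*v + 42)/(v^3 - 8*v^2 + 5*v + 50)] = 4*(-v^4 + 8*v^3 - 198*v^2 + 340*v - 653)/(v^7 - 14*v^6 + 42*v^5 + 168*v^4 - 735*v^3 - 1050*v^2 + 3500*v + 5000)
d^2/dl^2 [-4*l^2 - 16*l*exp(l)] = -16*l*exp(l) - 32*exp(l) - 8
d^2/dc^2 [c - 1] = 0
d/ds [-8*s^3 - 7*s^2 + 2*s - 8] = -24*s^2 - 14*s + 2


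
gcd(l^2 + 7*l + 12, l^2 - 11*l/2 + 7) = 1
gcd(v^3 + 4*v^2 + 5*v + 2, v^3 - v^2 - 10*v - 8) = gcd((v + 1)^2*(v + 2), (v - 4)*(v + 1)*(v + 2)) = v^2 + 3*v + 2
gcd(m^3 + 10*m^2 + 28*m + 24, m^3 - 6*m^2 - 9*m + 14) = m + 2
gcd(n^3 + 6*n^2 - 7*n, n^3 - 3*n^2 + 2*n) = n^2 - n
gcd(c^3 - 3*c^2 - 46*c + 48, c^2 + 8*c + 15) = 1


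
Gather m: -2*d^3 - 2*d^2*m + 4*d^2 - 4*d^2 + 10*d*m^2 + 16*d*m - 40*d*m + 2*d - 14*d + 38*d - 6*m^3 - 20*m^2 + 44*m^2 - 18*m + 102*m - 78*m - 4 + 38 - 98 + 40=-2*d^3 + 26*d - 6*m^3 + m^2*(10*d + 24) + m*(-2*d^2 - 24*d + 6) - 24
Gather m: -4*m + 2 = 2 - 4*m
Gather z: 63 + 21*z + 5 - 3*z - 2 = 18*z + 66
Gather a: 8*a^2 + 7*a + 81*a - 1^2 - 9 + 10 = 8*a^2 + 88*a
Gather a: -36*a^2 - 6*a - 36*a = -36*a^2 - 42*a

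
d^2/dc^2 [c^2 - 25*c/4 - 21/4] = 2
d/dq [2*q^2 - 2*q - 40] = 4*q - 2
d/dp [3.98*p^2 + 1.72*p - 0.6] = 7.96*p + 1.72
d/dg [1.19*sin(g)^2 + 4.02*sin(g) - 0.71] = (2.38*sin(g) + 4.02)*cos(g)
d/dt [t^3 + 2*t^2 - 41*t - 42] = 3*t^2 + 4*t - 41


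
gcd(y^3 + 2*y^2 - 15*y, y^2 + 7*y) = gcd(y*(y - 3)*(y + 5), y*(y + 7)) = y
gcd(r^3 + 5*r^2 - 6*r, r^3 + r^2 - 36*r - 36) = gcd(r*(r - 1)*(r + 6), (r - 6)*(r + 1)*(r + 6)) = r + 6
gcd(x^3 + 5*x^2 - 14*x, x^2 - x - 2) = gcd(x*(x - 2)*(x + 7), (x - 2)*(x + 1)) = x - 2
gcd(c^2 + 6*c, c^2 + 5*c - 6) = c + 6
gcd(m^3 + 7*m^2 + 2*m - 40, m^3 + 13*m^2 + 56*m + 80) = m^2 + 9*m + 20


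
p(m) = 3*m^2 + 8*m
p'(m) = 6*m + 8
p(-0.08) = -0.62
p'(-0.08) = 7.52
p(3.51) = 65.04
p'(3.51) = 29.06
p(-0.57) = -3.59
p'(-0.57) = 4.58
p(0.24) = 2.09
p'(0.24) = 9.44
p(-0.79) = -4.45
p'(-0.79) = 3.26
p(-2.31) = -2.47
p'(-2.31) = -5.86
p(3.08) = 53.10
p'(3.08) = 26.48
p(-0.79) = -4.45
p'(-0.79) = 3.26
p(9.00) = 315.00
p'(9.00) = 62.00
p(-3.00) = 3.00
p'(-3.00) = -10.00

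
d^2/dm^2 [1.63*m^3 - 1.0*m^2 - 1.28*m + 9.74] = 9.78*m - 2.0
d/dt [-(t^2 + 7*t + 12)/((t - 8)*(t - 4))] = (19*t^2 - 40*t - 368)/(t^4 - 24*t^3 + 208*t^2 - 768*t + 1024)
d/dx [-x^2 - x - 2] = -2*x - 1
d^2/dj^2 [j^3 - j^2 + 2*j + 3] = 6*j - 2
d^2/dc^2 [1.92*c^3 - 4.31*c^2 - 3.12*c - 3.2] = 11.52*c - 8.62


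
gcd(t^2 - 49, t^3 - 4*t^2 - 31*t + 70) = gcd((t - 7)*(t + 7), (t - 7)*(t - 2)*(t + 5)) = t - 7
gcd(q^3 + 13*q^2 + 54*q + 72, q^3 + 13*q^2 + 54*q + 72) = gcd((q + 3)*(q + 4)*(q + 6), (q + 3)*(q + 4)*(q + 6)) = q^3 + 13*q^2 + 54*q + 72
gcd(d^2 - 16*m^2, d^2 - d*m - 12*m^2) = d - 4*m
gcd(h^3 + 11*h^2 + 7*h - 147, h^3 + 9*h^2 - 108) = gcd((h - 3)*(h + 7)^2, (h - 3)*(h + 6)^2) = h - 3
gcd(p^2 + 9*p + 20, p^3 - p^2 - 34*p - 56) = p + 4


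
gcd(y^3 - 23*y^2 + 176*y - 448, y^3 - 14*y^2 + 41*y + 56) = y^2 - 15*y + 56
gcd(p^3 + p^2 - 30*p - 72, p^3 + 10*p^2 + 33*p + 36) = p^2 + 7*p + 12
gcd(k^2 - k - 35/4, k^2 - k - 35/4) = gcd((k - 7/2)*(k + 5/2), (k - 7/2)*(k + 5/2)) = k^2 - k - 35/4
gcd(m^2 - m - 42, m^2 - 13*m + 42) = m - 7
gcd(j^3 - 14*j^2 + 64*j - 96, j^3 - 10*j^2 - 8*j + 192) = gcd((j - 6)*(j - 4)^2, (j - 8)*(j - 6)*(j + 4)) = j - 6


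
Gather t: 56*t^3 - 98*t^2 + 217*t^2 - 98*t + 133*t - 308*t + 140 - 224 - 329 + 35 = 56*t^3 + 119*t^2 - 273*t - 378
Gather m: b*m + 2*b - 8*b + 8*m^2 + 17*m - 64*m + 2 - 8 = -6*b + 8*m^2 + m*(b - 47) - 6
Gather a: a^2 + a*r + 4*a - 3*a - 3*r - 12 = a^2 + a*(r + 1) - 3*r - 12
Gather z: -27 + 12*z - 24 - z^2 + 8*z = -z^2 + 20*z - 51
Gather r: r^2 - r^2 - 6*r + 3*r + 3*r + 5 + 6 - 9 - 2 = 0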